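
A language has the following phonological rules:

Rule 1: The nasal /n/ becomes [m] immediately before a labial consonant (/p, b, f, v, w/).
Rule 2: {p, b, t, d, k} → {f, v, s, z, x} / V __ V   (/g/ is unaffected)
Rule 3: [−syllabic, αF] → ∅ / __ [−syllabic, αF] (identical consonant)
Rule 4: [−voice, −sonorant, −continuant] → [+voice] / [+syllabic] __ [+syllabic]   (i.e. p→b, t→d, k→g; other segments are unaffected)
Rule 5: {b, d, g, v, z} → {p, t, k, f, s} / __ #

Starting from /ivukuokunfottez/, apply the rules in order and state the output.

Rule 1 (nasal place assimilation): /n/ precedes the labial consonant /f/, so it assimilates in place to [m]. /ivukuokunfottez/ → ivukuokumfottez.
Rule 2 (intervocalic spirantization): /k/ is a stop between vowels /u/ and /u/, so it spirantizes to the fricative [x]. /k/ is a stop between vowels /o/ and /u/, so it spirantizes to the fricative [x]. /ivukuokumfottez/ → ivuxuoxumfottez.
Rule 3 (degemination): /tt/ is a geminate; the first /t/ deletes. /ivuxuoxumfottez/ → ivuxuoxumfotez.
Rule 4 (intervocalic voicing): /t/ is a voiceless stop between vowels /o/ and /e/, so it voices to [d]. /ivuxuoxumfotez/ → ivuxuoxumfodez.
Rule 5 (final devoicing): /z/ is a voiced obstruent in word-final position, so it devoices to [s]. /ivuxuoxumfodez/ → ivuxuoxumfodes.

ivuxuoxumfodes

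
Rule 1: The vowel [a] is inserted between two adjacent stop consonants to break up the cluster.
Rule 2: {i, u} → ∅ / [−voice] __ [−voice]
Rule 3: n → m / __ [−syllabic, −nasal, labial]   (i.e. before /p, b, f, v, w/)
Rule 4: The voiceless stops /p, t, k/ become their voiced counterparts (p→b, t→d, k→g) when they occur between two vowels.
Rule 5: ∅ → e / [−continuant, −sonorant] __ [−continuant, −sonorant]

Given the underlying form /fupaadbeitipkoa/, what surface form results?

Rule 1 (stop-cluster a-epenthesis): /d/ and /b/ form a stop–stop cluster, so [a] is inserted between them. /p/ and /k/ form a stop–stop cluster, so [a] is inserted between them. /fupaadbeitipkoa/ → fupaadabeitipakoa.
Rule 2 (high vowel syncope): /u/ is a high vowel flanked by voiceless consonants /f/ and /p/, so it deletes. /i/ is a high vowel flanked by voiceless consonants /t/ and /p/, so it deletes. /fupaadabeitipakoa/ → fpaadabeitpakoa.
Rule 3 (nasal place assimilation): no segment meets the environment; /fpaadabeitpakoa/ is unchanged.
Rule 4 (intervocalic voicing): /k/ is a voiceless stop between vowels /a/ and /o/, so it voices to [g]. /fpaadabeitpakoa/ → fpaadabeitpagoa.
Rule 5 (stop-cluster e-epenthesis): /t/ and /p/ form a stop–stop cluster, so [e] is inserted between them. /fpaadabeitpagoa/ → fpaadabeitepagoa.

fpaadabeitepagoa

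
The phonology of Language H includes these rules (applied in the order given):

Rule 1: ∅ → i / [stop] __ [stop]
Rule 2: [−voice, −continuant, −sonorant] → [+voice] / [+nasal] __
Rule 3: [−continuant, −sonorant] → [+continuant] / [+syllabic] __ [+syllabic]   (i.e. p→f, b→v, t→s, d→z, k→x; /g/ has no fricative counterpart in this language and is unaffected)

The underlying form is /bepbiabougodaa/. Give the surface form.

befiviavougozaa

Rule 1 (stop-cluster i-epenthesis): /p/ and /b/ form a stop–stop cluster, so [i] is inserted between them. /bepbiabougodaa/ → bepibiabougodaa.
Rule 2 (post-nasal voicing): no segment meets the environment; /bepibiabougodaa/ is unchanged.
Rule 3 (intervocalic spirantization): /p/ is a stop between vowels /e/ and /i/, so it spirantizes to the fricative [f]. /b/ is a stop between vowels /i/ and /i/, so it spirantizes to the fricative [v]. /b/ is a stop between vowels /a/ and /o/, so it spirantizes to the fricative [v]. /d/ is a stop between vowels /o/ and /a/, so it spirantizes to the fricative [z]. /bepibiabougodaa/ → befiviavougozaa.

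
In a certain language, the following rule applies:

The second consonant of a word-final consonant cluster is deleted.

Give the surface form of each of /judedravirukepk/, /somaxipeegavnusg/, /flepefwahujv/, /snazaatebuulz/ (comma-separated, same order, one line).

/judedravirukepk/: /k/ is the second consonant of a word-final cluster /pk/, so it deletes. → [judedravirukep].
/somaxipeegavnusg/: /g/ is the second consonant of a word-final cluster /sg/, so it deletes. → [somaxipeegavnus].
/flepefwahujv/: /v/ is the second consonant of a word-final cluster /jv/, so it deletes. → [flepefwahuj].
/snazaatebuulz/: /z/ is the second consonant of a word-final cluster /lz/, so it deletes. → [snazaatebuul].

judedravirukep, somaxipeegavnus, flepefwahuj, snazaatebuul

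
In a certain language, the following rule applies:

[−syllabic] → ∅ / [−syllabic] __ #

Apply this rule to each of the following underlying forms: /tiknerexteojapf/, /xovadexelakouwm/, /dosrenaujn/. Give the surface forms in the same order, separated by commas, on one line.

/tiknerexteojapf/: /f/ is the second consonant of a word-final cluster /pf/, so it deletes. → [tiknerexteojap].
/xovadexelakouwm/: /m/ is the second consonant of a word-final cluster /wm/, so it deletes. → [xovadexelakouw].
/dosrenaujn/: /n/ is the second consonant of a word-final cluster /jn/, so it deletes. → [dosrenauj].

tiknerexteojap, xovadexelakouw, dosrenauj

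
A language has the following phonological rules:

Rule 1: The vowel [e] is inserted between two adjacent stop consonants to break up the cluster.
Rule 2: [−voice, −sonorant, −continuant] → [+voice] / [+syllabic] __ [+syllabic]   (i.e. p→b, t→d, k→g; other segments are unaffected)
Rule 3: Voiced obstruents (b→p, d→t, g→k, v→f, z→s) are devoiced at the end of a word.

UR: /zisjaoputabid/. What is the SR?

zisjaobudabit

Rule 1 (stop-cluster e-epenthesis): no segment meets the environment; /zisjaoputabid/ is unchanged.
Rule 2 (intervocalic voicing): /p/ is a voiceless stop between vowels /o/ and /u/, so it voices to [b]. /t/ is a voiceless stop between vowels /u/ and /a/, so it voices to [d]. /zisjaoputabid/ → zisjaobudabid.
Rule 3 (final devoicing): /d/ is a voiced obstruent in word-final position, so it devoices to [t]. /zisjaobudabid/ → zisjaobudabit.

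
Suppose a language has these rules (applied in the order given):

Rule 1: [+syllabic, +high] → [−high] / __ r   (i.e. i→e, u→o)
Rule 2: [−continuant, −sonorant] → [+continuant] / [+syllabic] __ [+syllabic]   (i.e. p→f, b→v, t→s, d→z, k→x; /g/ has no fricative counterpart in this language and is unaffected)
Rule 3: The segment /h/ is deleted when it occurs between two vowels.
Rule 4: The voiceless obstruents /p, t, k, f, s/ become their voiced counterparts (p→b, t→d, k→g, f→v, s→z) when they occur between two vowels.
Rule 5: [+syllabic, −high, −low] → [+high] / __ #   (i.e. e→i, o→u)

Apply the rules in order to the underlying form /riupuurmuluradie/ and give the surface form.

riuvuormulorazii

Rule 1 (pre-rhotic lowering): /u/ is a high vowel immediately before /r/, so it lowers to [o]. /u/ is a high vowel immediately before /r/, so it lowers to [o]. /riupuurmuluradie/ → riupuormuloradie.
Rule 2 (intervocalic spirantization): /p/ is a stop between vowels /u/ and /u/, so it spirantizes to the fricative [f]. /d/ is a stop between vowels /a/ and /i/, so it spirantizes to the fricative [z]. /riupuormuloradie/ → riufuormulorazie.
Rule 3 (intervocalic h-deletion): no segment meets the environment; /riufuormulorazie/ is unchanged.
Rule 4 (intervocalic voicing): /f/ is a voiceless obstruent between vowels /u/ and /u/, so it voices to [v]. /riufuormulorazie/ → riuvuormulorazie.
Rule 5 (final vowel raising): /e/ is a mid vowel in word-final position, so it raises to [i]. /riuvuormulorazie/ → riuvuormulorazii.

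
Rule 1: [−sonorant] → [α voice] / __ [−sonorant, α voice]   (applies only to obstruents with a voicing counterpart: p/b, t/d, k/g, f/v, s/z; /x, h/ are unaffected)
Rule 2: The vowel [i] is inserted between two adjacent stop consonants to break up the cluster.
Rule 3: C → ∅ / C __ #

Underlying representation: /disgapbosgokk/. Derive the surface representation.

dizgabibozgokik

Rule 1 (regressive voicing assimilation): /s/ precedes the voiced obstruent /g/, so it voices to [z] by assimilation. /p/ precedes the voiced obstruent /b/, so it voices to [b] by assimilation. /s/ precedes the voiced obstruent /g/, so it voices to [z] by assimilation. /disgapbosgokk/ → dizgabbozgokk.
Rule 2 (stop-cluster i-epenthesis): /b/ and /b/ form a stop–stop cluster, so [i] is inserted between them. /k/ and /k/ form a stop–stop cluster, so [i] is inserted between them. /dizgabbozgokk/ → dizgabibozgokik.
Rule 3 (final cluster simplification): no segment meets the environment; /dizgabibozgokik/ is unchanged.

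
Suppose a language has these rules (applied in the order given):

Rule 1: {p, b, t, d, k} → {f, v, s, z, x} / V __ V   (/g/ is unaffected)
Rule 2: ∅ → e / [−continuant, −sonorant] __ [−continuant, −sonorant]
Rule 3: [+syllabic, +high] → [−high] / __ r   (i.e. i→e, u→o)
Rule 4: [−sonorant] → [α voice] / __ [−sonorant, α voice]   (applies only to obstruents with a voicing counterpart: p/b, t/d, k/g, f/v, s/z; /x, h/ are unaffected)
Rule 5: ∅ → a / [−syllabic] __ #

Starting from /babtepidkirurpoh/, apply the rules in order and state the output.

babetefidekerorpoha

Rule 1 (intervocalic spirantization): /p/ is a stop between vowels /e/ and /i/, so it spirantizes to the fricative [f]. /babtepidkirurpoh/ → babtefidkirurpoh.
Rule 2 (stop-cluster e-epenthesis): /b/ and /t/ form a stop–stop cluster, so [e] is inserted between them. /d/ and /k/ form a stop–stop cluster, so [e] is inserted between them. /babtefidkirurpoh/ → babetefidekirurpoh.
Rule 3 (pre-rhotic lowering): /i/ is a high vowel immediately before /r/, so it lowers to [e]. /u/ is a high vowel immediately before /r/, so it lowers to [o]. /babetefidekirurpoh/ → babetefidekerorpoh.
Rule 4 (regressive voicing assimilation): no segment meets the environment; /babetefidekerorpoh/ is unchanged.
Rule 5 (final a-epenthesis): the form ends in the consonant /h/, so [a] is inserted word-finally. /babetefidekerorpoh/ → babetefidekerorpoha.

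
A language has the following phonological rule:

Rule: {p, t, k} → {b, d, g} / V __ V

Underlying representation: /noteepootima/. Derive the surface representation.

nodeeboodima

/t/ is a voiceless stop between vowels /o/ and /e/, so it voices to [d].
/p/ is a voiceless stop between vowels /e/ and /o/, so it voices to [b].
/t/ is a voiceless stop between vowels /o/ and /i/, so it voices to [d].
Surface form: [nodeeboodima].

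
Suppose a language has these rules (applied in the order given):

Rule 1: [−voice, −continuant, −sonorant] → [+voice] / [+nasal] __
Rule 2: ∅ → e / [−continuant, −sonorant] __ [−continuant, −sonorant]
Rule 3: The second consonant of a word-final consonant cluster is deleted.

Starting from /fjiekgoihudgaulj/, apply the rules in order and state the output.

Rule 1 (post-nasal voicing): no segment meets the environment; /fjiekgoihudgaulj/ is unchanged.
Rule 2 (stop-cluster e-epenthesis): /k/ and /g/ form a stop–stop cluster, so [e] is inserted between them. /d/ and /g/ form a stop–stop cluster, so [e] is inserted between them. /fjiekgoihudgaulj/ → fjiekegoihudegaulj.
Rule 3 (final cluster simplification): /j/ is the second consonant of a word-final cluster /lj/, so it deletes. /fjiekegoihudegaulj/ → fjiekegoihudegaul.

fjiekegoihudegaul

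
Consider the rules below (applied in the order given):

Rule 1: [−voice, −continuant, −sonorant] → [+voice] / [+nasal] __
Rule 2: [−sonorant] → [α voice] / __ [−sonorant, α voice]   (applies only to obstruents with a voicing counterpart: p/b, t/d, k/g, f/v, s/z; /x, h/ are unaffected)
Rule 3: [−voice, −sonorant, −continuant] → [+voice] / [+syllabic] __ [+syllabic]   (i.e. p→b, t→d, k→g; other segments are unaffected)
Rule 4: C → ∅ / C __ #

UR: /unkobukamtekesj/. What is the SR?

ungobugamdeges

Rule 1 (post-nasal voicing): /k/ is a voiceless stop immediately after the nasal /n/, so it voices to [g]. /t/ is a voiceless stop immediately after the nasal /m/, so it voices to [d]. /unkobukamtekesj/ → ungobukamdekesj.
Rule 2 (regressive voicing assimilation): no segment meets the environment; /ungobukamdekesj/ is unchanged.
Rule 3 (intervocalic voicing): /k/ is a voiceless stop between vowels /u/ and /a/, so it voices to [g]. /k/ is a voiceless stop between vowels /e/ and /e/, so it voices to [g]. /ungobukamdekesj/ → ungobugamdegesj.
Rule 4 (final cluster simplification): /j/ is the second consonant of a word-final cluster /sj/, so it deletes. /ungobugamdegesj/ → ungobugamdeges.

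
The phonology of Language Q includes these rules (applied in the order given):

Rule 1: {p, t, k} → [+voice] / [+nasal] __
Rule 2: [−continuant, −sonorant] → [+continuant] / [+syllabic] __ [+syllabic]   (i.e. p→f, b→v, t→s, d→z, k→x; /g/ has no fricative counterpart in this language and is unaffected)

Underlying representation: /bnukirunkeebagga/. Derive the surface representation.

Rule 1 (post-nasal voicing): /k/ is a voiceless stop immediately after the nasal /n/, so it voices to [g]. /bnukirunkeebagga/ → bnukirungeebagga.
Rule 2 (intervocalic spirantization): /k/ is a stop between vowels /u/ and /i/, so it spirantizes to the fricative [x]. /b/ is a stop between vowels /e/ and /a/, so it spirantizes to the fricative [v]. /bnukirungeebagga/ → bnuxirungeevagga.

bnuxirungeevagga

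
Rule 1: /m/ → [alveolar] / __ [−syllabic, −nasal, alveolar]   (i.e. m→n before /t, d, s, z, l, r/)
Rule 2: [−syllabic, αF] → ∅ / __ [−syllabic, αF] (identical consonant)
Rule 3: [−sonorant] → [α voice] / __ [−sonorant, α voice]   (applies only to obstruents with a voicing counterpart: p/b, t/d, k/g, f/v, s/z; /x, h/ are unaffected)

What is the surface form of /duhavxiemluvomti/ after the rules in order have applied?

duhafxienluvonti

Rule 1 (nasal place assimilation): /m/ precedes the alveolar consonant /l/, so it assimilates in place to [n]. /m/ precedes the alveolar consonant /t/, so it assimilates in place to [n]. /duhavxiemluvomti/ → duhavxienluvonti.
Rule 2 (degemination): no segment meets the environment; /duhavxienluvonti/ is unchanged.
Rule 3 (regressive voicing assimilation): /v/ precedes the voiceless obstruent /x/, so it devoices to [f] by assimilation. /duhavxienluvonti/ → duhafxienluvonti.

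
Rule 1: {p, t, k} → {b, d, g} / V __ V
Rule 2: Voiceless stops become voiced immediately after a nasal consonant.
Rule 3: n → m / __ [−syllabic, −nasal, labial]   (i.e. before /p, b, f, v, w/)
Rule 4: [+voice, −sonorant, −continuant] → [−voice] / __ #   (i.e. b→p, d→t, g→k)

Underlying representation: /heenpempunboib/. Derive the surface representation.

Rule 1 (intervocalic voicing): no segment meets the environment; /heenpempunboib/ is unchanged.
Rule 2 (post-nasal voicing): /p/ is a voiceless stop immediately after the nasal /n/, so it voices to [b]. /p/ is a voiceless stop immediately after the nasal /m/, so it voices to [b]. /heenpempunboib/ → heenbembunboib.
Rule 3 (nasal place assimilation): /n/ precedes the labial consonant /b/, so it assimilates in place to [m]. /n/ precedes the labial consonant /b/, so it assimilates in place to [m]. /heenbembunboib/ → heembembumboib.
Rule 4 (final devoicing): /b/ is a voiced stop in word-final position, so it devoices to [p]. /heembembumboib/ → heembembumboip.

heembembumboip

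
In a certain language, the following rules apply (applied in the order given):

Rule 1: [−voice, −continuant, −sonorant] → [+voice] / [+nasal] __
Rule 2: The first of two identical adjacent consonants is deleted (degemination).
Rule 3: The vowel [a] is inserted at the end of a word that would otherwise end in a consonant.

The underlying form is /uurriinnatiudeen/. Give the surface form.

Rule 1 (post-nasal voicing): no segment meets the environment; /uurriinnatiudeen/ is unchanged.
Rule 2 (degemination): /rr/ is a geminate; the first /r/ deletes. /nn/ is a geminate; the first /n/ deletes. /uurriinnatiudeen/ → uuriinatiudeen.
Rule 3 (final a-epenthesis): the form ends in the consonant /n/, so [a] is inserted word-finally. /uuriinatiudeen/ → uuriinatiudeena.

uuriinatiudeena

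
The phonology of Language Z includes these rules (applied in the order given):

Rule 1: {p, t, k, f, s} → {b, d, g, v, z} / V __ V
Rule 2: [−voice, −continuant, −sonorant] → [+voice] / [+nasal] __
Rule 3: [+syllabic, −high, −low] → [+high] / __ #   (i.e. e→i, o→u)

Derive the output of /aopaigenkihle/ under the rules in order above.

aobaigengihli

Rule 1 (intervocalic voicing): /p/ is a voiceless obstruent between vowels /o/ and /a/, so it voices to [b]. /aopaigenkihle/ → aobaigenkihle.
Rule 2 (post-nasal voicing): /k/ is a voiceless stop immediately after the nasal /n/, so it voices to [g]. /aobaigenkihle/ → aobaigengihle.
Rule 3 (final vowel raising): /e/ is a mid vowel in word-final position, so it raises to [i]. /aobaigengihle/ → aobaigengihli.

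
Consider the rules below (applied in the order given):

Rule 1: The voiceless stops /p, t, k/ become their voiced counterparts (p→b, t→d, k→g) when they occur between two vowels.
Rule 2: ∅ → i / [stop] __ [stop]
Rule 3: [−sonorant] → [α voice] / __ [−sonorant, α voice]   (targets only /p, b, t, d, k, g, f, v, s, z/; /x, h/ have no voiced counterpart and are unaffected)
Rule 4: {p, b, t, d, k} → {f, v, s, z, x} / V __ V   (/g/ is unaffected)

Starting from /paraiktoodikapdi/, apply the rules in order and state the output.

paraixisoozigafizi

Rule 1 (intervocalic voicing): /k/ is a voiceless stop between vowels /i/ and /a/, so it voices to [g]. /paraiktoodikapdi/ → paraiktoodigapdi.
Rule 2 (stop-cluster i-epenthesis): /k/ and /t/ form a stop–stop cluster, so [i] is inserted between them. /p/ and /d/ form a stop–stop cluster, so [i] is inserted between them. /paraiktoodigapdi/ → paraikitoodigapidi.
Rule 3 (regressive voicing assimilation): no segment meets the environment; /paraikitoodigapidi/ is unchanged.
Rule 4 (intervocalic spirantization): /k/ is a stop between vowels /i/ and /i/, so it spirantizes to the fricative [x]. /t/ is a stop between vowels /i/ and /o/, so it spirantizes to the fricative [s]. /d/ is a stop between vowels /o/ and /i/, so it spirantizes to the fricative [z]. /p/ is a stop between vowels /a/ and /i/, so it spirantizes to the fricative [f]. /d/ is a stop between vowels /i/ and /i/, so it spirantizes to the fricative [z]. /paraikitoodigapidi/ → paraixisoozigafizi.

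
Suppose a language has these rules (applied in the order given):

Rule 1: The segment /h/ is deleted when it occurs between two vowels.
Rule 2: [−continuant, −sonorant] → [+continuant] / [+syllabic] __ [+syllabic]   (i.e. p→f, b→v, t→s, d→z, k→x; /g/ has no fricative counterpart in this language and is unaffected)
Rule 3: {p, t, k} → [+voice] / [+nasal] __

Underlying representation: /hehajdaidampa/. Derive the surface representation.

heajdaizamba

Rule 1 (intervocalic h-deletion): /h/ occurs between vowels /e/ and /a/, so it deletes. /hehajdaidampa/ → heajdaidampa.
Rule 2 (intervocalic spirantization): /d/ is a stop between vowels /i/ and /a/, so it spirantizes to the fricative [z]. /heajdaidampa/ → heajdaizampa.
Rule 3 (post-nasal voicing): /p/ is a voiceless stop immediately after the nasal /m/, so it voices to [b]. /heajdaizampa/ → heajdaizamba.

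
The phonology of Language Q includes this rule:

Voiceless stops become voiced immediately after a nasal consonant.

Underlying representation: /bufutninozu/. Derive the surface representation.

bufutninozu

No segment of /bufutninozu/ meets the structural description of the rule, so the form surfaces unchanged.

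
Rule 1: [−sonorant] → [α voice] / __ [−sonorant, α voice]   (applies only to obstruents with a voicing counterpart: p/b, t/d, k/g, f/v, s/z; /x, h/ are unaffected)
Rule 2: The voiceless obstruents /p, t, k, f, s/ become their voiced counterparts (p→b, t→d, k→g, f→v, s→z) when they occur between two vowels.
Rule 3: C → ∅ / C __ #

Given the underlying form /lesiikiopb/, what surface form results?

leziigiob

Rule 1 (regressive voicing assimilation): /p/ precedes the voiced obstruent /b/, so it voices to [b] by assimilation. /lesiikiopb/ → lesiikiobb.
Rule 2 (intervocalic voicing): /s/ is a voiceless obstruent between vowels /e/ and /i/, so it voices to [z]. /k/ is a voiceless obstruent between vowels /i/ and /i/, so it voices to [g]. /lesiikiobb/ → leziigiobb.
Rule 3 (final cluster simplification): /b/ is the second consonant of a word-final cluster /bb/, so it deletes. /leziigiobb/ → leziigiob.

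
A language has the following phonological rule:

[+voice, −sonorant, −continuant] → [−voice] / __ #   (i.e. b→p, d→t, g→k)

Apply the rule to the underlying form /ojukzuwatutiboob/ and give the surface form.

ojukzuwatutiboop

/b/ is a voiced stop in word-final position, so it devoices to [p].
The other instance of /b/ does not occur in the required environment and remains unchanged.
Surface form: [ojukzuwatutiboop].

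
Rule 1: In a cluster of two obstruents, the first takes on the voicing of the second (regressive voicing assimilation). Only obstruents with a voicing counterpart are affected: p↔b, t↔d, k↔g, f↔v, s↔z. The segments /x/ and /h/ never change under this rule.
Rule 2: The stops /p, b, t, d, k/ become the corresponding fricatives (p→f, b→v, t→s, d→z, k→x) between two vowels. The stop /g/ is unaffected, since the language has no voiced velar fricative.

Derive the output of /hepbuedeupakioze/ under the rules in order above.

hebbuezeufaxioze

Rule 1 (regressive voicing assimilation): /p/ precedes the voiced obstruent /b/, so it voices to [b] by assimilation. /hepbuedeupakioze/ → hebbuedeupakioze.
Rule 2 (intervocalic spirantization): /d/ is a stop between vowels /e/ and /e/, so it spirantizes to the fricative [z]. /p/ is a stop between vowels /u/ and /a/, so it spirantizes to the fricative [f]. /k/ is a stop between vowels /a/ and /i/, so it spirantizes to the fricative [x]. /hebbuedeupakioze/ → hebbuezeufaxioze.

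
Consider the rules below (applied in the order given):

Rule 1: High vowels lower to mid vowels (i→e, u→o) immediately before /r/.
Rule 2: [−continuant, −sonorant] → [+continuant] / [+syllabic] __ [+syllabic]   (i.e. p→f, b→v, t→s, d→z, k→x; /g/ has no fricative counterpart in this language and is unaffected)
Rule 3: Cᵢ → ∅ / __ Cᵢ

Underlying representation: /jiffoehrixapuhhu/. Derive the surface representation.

Rule 1 (pre-rhotic lowering): no segment meets the environment; /jiffoehrixapuhhu/ is unchanged.
Rule 2 (intervocalic spirantization): /p/ is a stop between vowels /a/ and /u/, so it spirantizes to the fricative [f]. /jiffoehrixapuhhu/ → jiffoehrixafuhhu.
Rule 3 (degemination): /ff/ is a geminate; the first /f/ deletes. /hh/ is a geminate; the first /h/ deletes. /jiffoehrixafuhhu/ → jifoehrixafuhu.

jifoehrixafuhu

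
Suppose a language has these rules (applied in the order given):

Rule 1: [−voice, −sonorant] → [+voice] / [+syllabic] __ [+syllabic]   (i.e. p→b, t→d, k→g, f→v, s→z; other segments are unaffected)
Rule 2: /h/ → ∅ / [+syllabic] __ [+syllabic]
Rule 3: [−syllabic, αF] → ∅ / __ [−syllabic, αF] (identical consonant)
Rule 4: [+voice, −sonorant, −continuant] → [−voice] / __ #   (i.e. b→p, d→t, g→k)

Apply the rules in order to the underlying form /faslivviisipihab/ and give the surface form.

fasliviizibiap

Rule 1 (intervocalic voicing): /s/ is a voiceless obstruent between vowels /i/ and /i/, so it voices to [z]. /p/ is a voiceless obstruent between vowels /i/ and /i/, so it voices to [b]. /faslivviisipihab/ → faslivviizibihab.
Rule 2 (intervocalic h-deletion): /h/ occurs between vowels /i/ and /a/, so it deletes. /faslivviizibihab/ → faslivviizibiab.
Rule 3 (degemination): /vv/ is a geminate; the first /v/ deletes. /faslivviizibiab/ → fasliviizibiab.
Rule 4 (final devoicing): /b/ is a voiced stop in word-final position, so it devoices to [p]. /fasliviizibiab/ → fasliviizibiap.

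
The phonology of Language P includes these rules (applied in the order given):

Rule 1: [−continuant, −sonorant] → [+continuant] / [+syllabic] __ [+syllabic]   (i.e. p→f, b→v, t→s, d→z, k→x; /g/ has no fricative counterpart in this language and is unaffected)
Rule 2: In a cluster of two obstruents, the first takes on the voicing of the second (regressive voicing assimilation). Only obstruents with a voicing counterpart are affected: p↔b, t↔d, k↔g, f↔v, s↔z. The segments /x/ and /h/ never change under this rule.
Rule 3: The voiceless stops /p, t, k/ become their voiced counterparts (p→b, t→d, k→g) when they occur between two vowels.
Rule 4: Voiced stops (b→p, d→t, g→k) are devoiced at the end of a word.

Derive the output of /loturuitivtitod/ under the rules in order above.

losuruisiftisot

Rule 1 (intervocalic spirantization): /t/ is a stop between vowels /o/ and /u/, so it spirantizes to the fricative [s]. /t/ is a stop between vowels /i/ and /i/, so it spirantizes to the fricative [s]. /t/ is a stop between vowels /i/ and /o/, so it spirantizes to the fricative [s]. /loturuitivtitod/ → losuruisivtisod.
Rule 2 (regressive voicing assimilation): /v/ precedes the voiceless obstruent /t/, so it devoices to [f] by assimilation. /losuruisivtisod/ → losuruisiftisod.
Rule 3 (intervocalic voicing): no segment meets the environment; /losuruisiftisod/ is unchanged.
Rule 4 (final devoicing): /d/ is a voiced stop in word-final position, so it devoices to [t]. /losuruisiftisod/ → losuruisiftisot.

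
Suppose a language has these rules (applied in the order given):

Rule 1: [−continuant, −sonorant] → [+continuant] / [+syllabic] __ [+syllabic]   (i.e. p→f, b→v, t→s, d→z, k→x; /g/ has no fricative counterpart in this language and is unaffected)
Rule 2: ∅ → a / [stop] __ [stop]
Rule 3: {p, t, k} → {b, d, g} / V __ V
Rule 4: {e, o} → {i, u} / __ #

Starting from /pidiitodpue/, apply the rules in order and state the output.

Rule 1 (intervocalic spirantization): /d/ is a stop between vowels /i/ and /i/, so it spirantizes to the fricative [z]. /t/ is a stop between vowels /i/ and /o/, so it spirantizes to the fricative [s]. /pidiitodpue/ → piziisodpue.
Rule 2 (stop-cluster a-epenthesis): /d/ and /p/ form a stop–stop cluster, so [a] is inserted between them. /piziisodpue/ → piziisodapue.
Rule 3 (intervocalic voicing): /p/ is a voiceless stop between vowels /a/ and /u/, so it voices to [b]. /piziisodapue/ → piziisodabue.
Rule 4 (final vowel raising): /e/ is a mid vowel in word-final position, so it raises to [i]. /piziisodabue/ → piziisodabui.

piziisodabui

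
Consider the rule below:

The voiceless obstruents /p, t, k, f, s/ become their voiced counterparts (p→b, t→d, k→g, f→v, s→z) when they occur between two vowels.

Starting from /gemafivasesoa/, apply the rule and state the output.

/f/ is a voiceless obstruent between vowels /a/ and /i/, so it voices to [v].
/s/ is a voiceless obstruent between vowels /a/ and /e/, so it voices to [z].
/s/ is a voiceless obstruent between vowels /e/ and /o/, so it voices to [z].
Surface form: [gemavivazezoa].

gemavivazezoa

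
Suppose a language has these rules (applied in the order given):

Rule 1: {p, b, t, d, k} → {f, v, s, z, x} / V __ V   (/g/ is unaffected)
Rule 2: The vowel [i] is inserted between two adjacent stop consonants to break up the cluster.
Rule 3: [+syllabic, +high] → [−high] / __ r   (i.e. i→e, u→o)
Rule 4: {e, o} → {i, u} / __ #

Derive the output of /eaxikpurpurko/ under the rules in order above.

eaxikiporporku

Rule 1 (intervocalic spirantization): no segment meets the environment; /eaxikpurpurko/ is unchanged.
Rule 2 (stop-cluster i-epenthesis): /k/ and /p/ form a stop–stop cluster, so [i] is inserted between them. /eaxikpurpurko/ → eaxikipurpurko.
Rule 3 (pre-rhotic lowering): /u/ is a high vowel immediately before /r/, so it lowers to [o]. /u/ is a high vowel immediately before /r/, so it lowers to [o]. /eaxikipurpurko/ → eaxikiporporko.
Rule 4 (final vowel raising): /o/ is a mid vowel in word-final position, so it raises to [u]. /eaxikiporporko/ → eaxikiporporku.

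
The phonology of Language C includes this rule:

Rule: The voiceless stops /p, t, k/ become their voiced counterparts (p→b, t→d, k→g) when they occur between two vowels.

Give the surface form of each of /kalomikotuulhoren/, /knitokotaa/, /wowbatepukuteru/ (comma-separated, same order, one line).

kalomigoduulhoren, knidogodaa, wowbadebuguderu

/kalomikotuulhoren/: /k/ is a voiceless stop between vowels /i/ and /o/, so it voices to [g]. /t/ is a voiceless stop between vowels /o/ and /u/, so it voices to [d]. → [kalomigoduulhoren].
/knitokotaa/: /t/ is a voiceless stop between vowels /i/ and /o/, so it voices to [d]. /k/ is a voiceless stop between vowels /o/ and /o/, so it voices to [g]. /t/ is a voiceless stop between vowels /o/ and /a/, so it voices to [d]. → [knidogodaa].
/wowbatepukuteru/: /t/ is a voiceless stop between vowels /a/ and /e/, so it voices to [d]. /p/ is a voiceless stop between vowels /e/ and /u/, so it voices to [b]. /k/ is a voiceless stop between vowels /u/ and /u/, so it voices to [g]. /t/ is a voiceless stop between vowels /u/ and /e/, so it voices to [d]. → [wowbadebuguderu].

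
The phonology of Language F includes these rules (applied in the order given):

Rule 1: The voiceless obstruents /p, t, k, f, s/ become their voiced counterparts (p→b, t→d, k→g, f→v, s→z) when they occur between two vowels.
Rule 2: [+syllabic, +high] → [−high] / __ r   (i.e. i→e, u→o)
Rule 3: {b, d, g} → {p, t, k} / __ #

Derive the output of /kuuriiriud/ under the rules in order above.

kuorieriut

Rule 1 (intervocalic voicing): no segment meets the environment; /kuuriiriud/ is unchanged.
Rule 2 (pre-rhotic lowering): /u/ is a high vowel immediately before /r/, so it lowers to [o]. /i/ is a high vowel immediately before /r/, so it lowers to [e]. /kuuriiriud/ → kuorieriud.
Rule 3 (final devoicing): /d/ is a voiced stop in word-final position, so it devoices to [t]. /kuorieriud/ → kuorieriut.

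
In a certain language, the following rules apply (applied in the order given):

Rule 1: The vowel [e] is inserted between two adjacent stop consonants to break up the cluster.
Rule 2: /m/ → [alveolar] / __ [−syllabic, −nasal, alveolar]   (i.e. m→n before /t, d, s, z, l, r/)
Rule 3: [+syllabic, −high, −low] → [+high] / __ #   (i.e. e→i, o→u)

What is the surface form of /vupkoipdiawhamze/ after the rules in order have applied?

vupekoipediawhanzi

Rule 1 (stop-cluster e-epenthesis): /p/ and /k/ form a stop–stop cluster, so [e] is inserted between them. /p/ and /d/ form a stop–stop cluster, so [e] is inserted between them. /vupkoipdiawhamze/ → vupekoipediawhamze.
Rule 2 (nasal place assimilation): /m/ precedes the alveolar consonant /z/, so it assimilates in place to [n]. /vupekoipediawhamze/ → vupekoipediawhanze.
Rule 3 (final vowel raising): /e/ is a mid vowel in word-final position, so it raises to [i]. /vupekoipediawhanze/ → vupekoipediawhanzi.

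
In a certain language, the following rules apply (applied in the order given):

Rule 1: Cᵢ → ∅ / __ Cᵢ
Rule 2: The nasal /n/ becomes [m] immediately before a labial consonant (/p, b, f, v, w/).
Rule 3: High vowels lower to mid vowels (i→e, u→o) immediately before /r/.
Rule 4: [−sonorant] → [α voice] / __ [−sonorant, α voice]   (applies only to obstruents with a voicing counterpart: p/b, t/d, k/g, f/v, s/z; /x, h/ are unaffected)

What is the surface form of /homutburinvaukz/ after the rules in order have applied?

Rule 1 (degemination): no segment meets the environment; /homutburinvaukz/ is unchanged.
Rule 2 (nasal place assimilation): /n/ precedes the labial consonant /v/, so it assimilates in place to [m]. /homutburinvaukz/ → homutburimvaukz.
Rule 3 (pre-rhotic lowering): /u/ is a high vowel immediately before /r/, so it lowers to [o]. /homutburimvaukz/ → homutborimvaukz.
Rule 4 (regressive voicing assimilation): /t/ precedes the voiced obstruent /b/, so it voices to [d] by assimilation. /k/ precedes the voiced obstruent /z/, so it voices to [g] by assimilation. /homutborimvaukz/ → homudborimvaugz.

homudborimvaugz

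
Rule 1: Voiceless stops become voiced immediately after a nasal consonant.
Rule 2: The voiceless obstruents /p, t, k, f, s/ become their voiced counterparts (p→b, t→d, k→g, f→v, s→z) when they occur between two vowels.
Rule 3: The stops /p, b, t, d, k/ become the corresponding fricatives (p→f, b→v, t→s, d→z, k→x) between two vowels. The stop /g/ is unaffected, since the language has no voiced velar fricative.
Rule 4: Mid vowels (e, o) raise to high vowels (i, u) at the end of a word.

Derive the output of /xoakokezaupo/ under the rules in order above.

Rule 1 (post-nasal voicing): no segment meets the environment; /xoakokezaupo/ is unchanged.
Rule 2 (intervocalic voicing): /k/ is a voiceless obstruent between vowels /a/ and /o/, so it voices to [g]. /k/ is a voiceless obstruent between vowels /o/ and /e/, so it voices to [g]. /p/ is a voiceless obstruent between vowels /u/ and /o/, so it voices to [b]. /xoakokezaupo/ → xoagogezaubo.
Rule 3 (intervocalic spirantization): /b/ is a stop between vowels /u/ and /o/, so it spirantizes to the fricative [v]. /xoagogezaubo/ → xoagogezauvo.
Rule 4 (final vowel raising): /o/ is a mid vowel in word-final position, so it raises to [u]. /xoagogezauvo/ → xoagogezauvu.

xoagogezauvu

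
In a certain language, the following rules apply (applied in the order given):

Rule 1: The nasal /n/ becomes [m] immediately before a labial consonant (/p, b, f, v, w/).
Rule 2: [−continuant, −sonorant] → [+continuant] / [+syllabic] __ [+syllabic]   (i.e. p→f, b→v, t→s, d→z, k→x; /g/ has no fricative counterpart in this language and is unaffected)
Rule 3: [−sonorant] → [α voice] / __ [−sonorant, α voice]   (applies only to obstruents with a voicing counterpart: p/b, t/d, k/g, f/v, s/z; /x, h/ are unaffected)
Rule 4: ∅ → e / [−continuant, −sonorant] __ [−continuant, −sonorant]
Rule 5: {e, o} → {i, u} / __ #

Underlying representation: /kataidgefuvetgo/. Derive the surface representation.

kasaidegefuvedegu

Rule 1 (nasal place assimilation): no segment meets the environment; /kataidgefuvetgo/ is unchanged.
Rule 2 (intervocalic spirantization): /t/ is a stop between vowels /a/ and /a/, so it spirantizes to the fricative [s]. /kataidgefuvetgo/ → kasaidgefuvetgo.
Rule 3 (regressive voicing assimilation): /t/ precedes the voiced obstruent /g/, so it voices to [d] by assimilation. /kasaidgefuvetgo/ → kasaidgefuvedgo.
Rule 4 (stop-cluster e-epenthesis): /d/ and /g/ form a stop–stop cluster, so [e] is inserted between them. /d/ and /g/ form a stop–stop cluster, so [e] is inserted between them. /kasaidgefuvedgo/ → kasaidegefuvedego.
Rule 5 (final vowel raising): /o/ is a mid vowel in word-final position, so it raises to [u]. /kasaidegefuvedego/ → kasaidegefuvedegu.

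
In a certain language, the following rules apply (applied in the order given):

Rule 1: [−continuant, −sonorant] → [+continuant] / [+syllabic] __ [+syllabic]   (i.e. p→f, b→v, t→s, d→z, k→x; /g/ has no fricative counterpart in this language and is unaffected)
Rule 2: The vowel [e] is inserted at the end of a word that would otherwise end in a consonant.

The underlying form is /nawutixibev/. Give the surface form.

nawusixiveve

Rule 1 (intervocalic spirantization): /t/ is a stop between vowels /u/ and /i/, so it spirantizes to the fricative [s]. /b/ is a stop between vowels /i/ and /e/, so it spirantizes to the fricative [v]. /nawutixibev/ → nawusixivev.
Rule 2 (final e-epenthesis): the form ends in the consonant /v/, so [e] is inserted word-finally. /nawusixivev/ → nawusixiveve.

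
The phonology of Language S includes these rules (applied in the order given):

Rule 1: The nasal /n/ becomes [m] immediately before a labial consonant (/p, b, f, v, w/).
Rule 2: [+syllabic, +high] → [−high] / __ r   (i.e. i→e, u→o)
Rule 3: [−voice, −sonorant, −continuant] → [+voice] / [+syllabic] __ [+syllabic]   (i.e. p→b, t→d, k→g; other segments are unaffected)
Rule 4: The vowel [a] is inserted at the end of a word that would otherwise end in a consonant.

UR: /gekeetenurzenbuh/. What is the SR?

Rule 1 (nasal place assimilation): /n/ precedes the labial consonant /b/, so it assimilates in place to [m]. /gekeetenurzenbuh/ → gekeetenurzembuh.
Rule 2 (pre-rhotic lowering): /u/ is a high vowel immediately before /r/, so it lowers to [o]. /gekeetenurzembuh/ → gekeetenorzembuh.
Rule 3 (intervocalic voicing): /k/ is a voiceless stop between vowels /e/ and /e/, so it voices to [g]. /t/ is a voiceless stop between vowels /e/ and /e/, so it voices to [d]. /gekeetenorzembuh/ → gegeedenorzembuh.
Rule 4 (final a-epenthesis): the form ends in the consonant /h/, so [a] is inserted word-finally. /gegeedenorzembuh/ → gegeedenorzembuha.

gegeedenorzembuha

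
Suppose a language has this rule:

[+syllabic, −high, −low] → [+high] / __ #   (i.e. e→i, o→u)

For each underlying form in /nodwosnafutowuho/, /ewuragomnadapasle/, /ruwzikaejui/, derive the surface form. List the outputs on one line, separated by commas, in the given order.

nodwosnafutowuhu, ewuragomnadapasli, ruwzikaejui

/nodwosnafutowuho/: /o/ is a mid vowel in word-final position, so it raises to [u]. → [nodwosnafutowuhu].
/ewuragomnadapasle/: /e/ is a mid vowel in word-final position, so it raises to [i]. → [ewuragomnadapasli].
/ruwzikaejui/: the rule's environment is not met; surfaces unchanged as [ruwzikaejui].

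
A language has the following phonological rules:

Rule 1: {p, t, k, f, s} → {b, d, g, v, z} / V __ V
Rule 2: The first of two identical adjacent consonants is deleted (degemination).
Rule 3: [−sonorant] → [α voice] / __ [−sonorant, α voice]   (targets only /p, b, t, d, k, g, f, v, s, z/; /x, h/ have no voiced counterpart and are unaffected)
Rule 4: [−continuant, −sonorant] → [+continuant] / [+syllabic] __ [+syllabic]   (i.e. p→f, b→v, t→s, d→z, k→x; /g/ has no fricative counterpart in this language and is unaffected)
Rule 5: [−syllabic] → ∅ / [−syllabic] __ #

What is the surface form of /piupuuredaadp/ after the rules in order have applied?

piuvuurezaat

Rule 1 (intervocalic voicing): /p/ is a voiceless obstruent between vowels /u/ and /u/, so it voices to [b]. /piupuuredaadp/ → piubuuredaadp.
Rule 2 (degemination): no segment meets the environment; /piubuuredaadp/ is unchanged.
Rule 3 (regressive voicing assimilation): /d/ precedes the voiceless obstruent /p/, so it devoices to [t] by assimilation. /piubuuredaadp/ → piubuuredaatp.
Rule 4 (intervocalic spirantization): /b/ is a stop between vowels /u/ and /u/, so it spirantizes to the fricative [v]. /d/ is a stop between vowels /e/ and /a/, so it spirantizes to the fricative [z]. /piubuuredaatp/ → piuvuurezaatp.
Rule 5 (final cluster simplification): /p/ is the second consonant of a word-final cluster /tp/, so it deletes. /piuvuurezaatp/ → piuvuurezaat.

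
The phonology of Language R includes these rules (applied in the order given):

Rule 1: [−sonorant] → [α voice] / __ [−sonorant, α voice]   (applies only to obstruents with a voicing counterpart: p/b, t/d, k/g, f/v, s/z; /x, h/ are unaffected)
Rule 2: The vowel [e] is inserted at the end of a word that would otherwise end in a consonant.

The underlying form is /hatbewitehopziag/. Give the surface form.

Rule 1 (regressive voicing assimilation): /t/ precedes the voiced obstruent /b/, so it voices to [d] by assimilation. /p/ precedes the voiced obstruent /z/, so it voices to [b] by assimilation. /hatbewitehopziag/ → hadbewitehobziag.
Rule 2 (final e-epenthesis): the form ends in the consonant /g/, so [e] is inserted word-finally. /hadbewitehobziag/ → hadbewitehobziage.

hadbewitehobziage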